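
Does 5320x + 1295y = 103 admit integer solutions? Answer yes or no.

gcd(5320, 1295):
  5320 = 4*1295 + 140
  1295 = 9*140 + 35
  140 = 4*35
so gcd(5320, 1295) = 35.
35 does not divide 103 (remainder 33), so no integer solutions.

no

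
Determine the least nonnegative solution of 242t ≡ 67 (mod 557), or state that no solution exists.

gcd(557, 242) = 1.
1 divides 67, so solutions exist.
By Bézout, 242*(-145) + 557*(63) = 1.
So 242*(-145) ≡ 1 (mod 557); multiply by 67: t ≡ -9715 (mod 557).
Smallest nonnegative: t = -9715 mod 557 = 311.

311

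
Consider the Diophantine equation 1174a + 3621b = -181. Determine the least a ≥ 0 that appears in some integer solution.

gcd(3621, 1174) = 1.
1 divides -181, so solutions exist.
By Bézout, 1174×(256) + 3621×(-83) = 1.
Scale by -181/1 = -181: (a₀, b₀) = (-46336, 15023).
General solution: a = -46336 + 3621t, b = 15023 - 1174t for integer t.
a ≥ 0: smallest is -46336 mod 3621 = 737 (at t = 13), with b = -239.

737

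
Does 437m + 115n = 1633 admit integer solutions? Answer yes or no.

gcd(437, 115) = 23  (437 = 3*115 + 92, 115 = 1*92 + 23, 92 = 4*23).
23 divides 1633, so integer solutions exist.

yes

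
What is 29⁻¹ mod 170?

129

gcd(170, 29) = 1.
By Bézout, 29*(-41) + 170*(7) = 1.
So 29*-41 ≡ 1 (mod 170), and -41 mod 170 = 129.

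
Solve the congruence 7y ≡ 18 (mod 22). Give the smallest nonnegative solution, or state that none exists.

12

gcd(22, 7) = 1.
1 divides 18, so solutions exist.
By Bézout, 7·(-3) + 22·(1) = 1.
So 7·(-3) ≡ 1 (mod 22); multiply by 18: y ≡ -54 (mod 22).
Smallest nonnegative: y = -54 mod 22 = 12.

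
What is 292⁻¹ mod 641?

gcd(641, 292) = 1  (641 = 2×292 + 57, 292 = 5×57 + 7, 57 = 8×7 + 1, 7 = 7×1).
Back-substituting, 292×(-90) + 641×(41) = 1.
So 292×-90 ≡ 1 (mod 641), and -90 mod 641 = 551.

551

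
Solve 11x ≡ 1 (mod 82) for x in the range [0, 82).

gcd(82, 11) = 1.
By Bézout, 11*(15) + 82*(-2) = 1.
So 11*15 ≡ 1 (mod 82), and 15 mod 82 = 15.

15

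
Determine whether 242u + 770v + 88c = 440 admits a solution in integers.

gcd(770, 242) = 22.
gcd(22, 88) = 22.
22 divides 440, so integer solutions exist.

yes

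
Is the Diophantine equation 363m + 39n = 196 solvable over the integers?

gcd(363, 39) = 3  (363 = 9*39 + 12, 39 = 3*12 + 3, 12 = 4*3).
3 does not divide 196 (remainder 1), so no integer solutions.

no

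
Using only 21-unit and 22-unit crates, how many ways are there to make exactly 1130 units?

2

Need nonnegative integers with 21j + 22k = 1130.
gcd(21, 22) = 1, and 21·(-1) + 22·(1) = 1.
So (j₀, k₀) = (-1130, 1130); general j = -1130 + 22t, k = 1130 - 21t.
j ≥ 0 ⇒ t ≥ 52; k ≥ 0 ⇒ t ≤ 53. That's 2 values of t.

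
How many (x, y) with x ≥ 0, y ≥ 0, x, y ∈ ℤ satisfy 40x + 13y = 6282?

12

gcd(40, 13) = 1  (40 = 3×13 + 1, 13 = 13×1).
Back-substituting, 40×(1) + 13×(-3) = 1.
Scale by 6282: one solution is (6282, -18846). Reduce x mod 13: (3, 474).
General: x = 3 + 13t, y = 474 - 40t.
x ≥ 0 ⇒ t ≥ 0; y ≥ 0 ⇒ t ≤ 11. So t ∈ [0, 11]: 12 solutions.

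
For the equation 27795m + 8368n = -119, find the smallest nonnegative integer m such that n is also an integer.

3859

gcd(27795, 8368):
  27795 = 3*8368 + 2691
  8368 = 3*2691 + 295
  2691 = 9*295 + 36
  295 = 8*36 + 7
  36 = 5*7 + 1
  7 = 7*1
so gcd(27795, 8368) = 1.
1 divides -119, so solutions exist.
Back-substitute for Bézout coefficients:
  1 = 36 - 5*7
  ... = 27795*(1163) + 8368*(-3863)
Scale by -119/1 = -119: (m₀, n₀) = (-138397, 459697).
General solution: m = -138397 + 8368t, n = 459697 - 27795t for integer t.
m ≥ 0: smallest is -138397 mod 8368 = 3859 (at t = 17), with n = -12818.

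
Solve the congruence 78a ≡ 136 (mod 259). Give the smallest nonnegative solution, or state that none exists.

gcd(259, 78):
  259 = 3·78 + 25
  78 = 3·25 + 3
  25 = 8·3 + 1
  3 = 3·1
so gcd(259, 78) = 1.
1 divides 136, so solutions exist.
Back-substitute for Bézout coefficients:
  1 = 25 - 8·3
  ... = 78·(-83) + 259·(25)
So 78·(-83) ≡ 1 (mod 259); multiply by 136: a ≡ -11288 (mod 259).
Smallest nonnegative: a = -11288 mod 259 = 108.

108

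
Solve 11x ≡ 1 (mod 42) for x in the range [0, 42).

gcd(42, 11) = 1.
By Bézout, 11×(-19) + 42×(5) = 1.
So 11×-19 ≡ 1 (mod 42), and -19 mod 42 = 23.

23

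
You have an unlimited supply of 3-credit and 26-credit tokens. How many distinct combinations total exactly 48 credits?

Need nonnegative integers with 3j + 26k = 48.
gcd(3, 26) = 1, and 3·(9) + 26·(-1) = 1.
So (j₀, k₀) = (432, -48); general j = 432 + 26t, k = -48 - 3t.
j ≥ 0 ⇒ t ≥ -16; k ≥ 0 ⇒ t ≤ -16. That's 1 value of t.

1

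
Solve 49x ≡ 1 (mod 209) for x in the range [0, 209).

gcd(209, 49) = 1  (209 = 4*49 + 13, 49 = 3*13 + 10, 13 = 1*10 + 3, 10 = 3*3 + 1, 3 = 3*1).
Back-substituting, 49*(64) + 209*(-15) = 1.
So 49*64 ≡ 1 (mod 209), and 64 mod 209 = 64.

64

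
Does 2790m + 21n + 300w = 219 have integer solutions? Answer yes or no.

yes

gcd(2790, 21):
  2790 = 132·21 + 18
  21 = 1·18 + 3
  18 = 6·3
so gcd(2790, 21) = 3.
gcd(3, 300) = 3.
3 divides 219, so integer solutions exist.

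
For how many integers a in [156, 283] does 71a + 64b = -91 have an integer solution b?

gcd(71, 64) = 1.
By Bézout, 71×(-9) + 64×(10) = 1.
Particular solution: (51, -58).
General solution: a = 51 + 64t, b = -58 - 71t for integer t.
156 ≤ 51 + 64t ≤ 283 gives t ∈ [2, 3], which is 2 values.

2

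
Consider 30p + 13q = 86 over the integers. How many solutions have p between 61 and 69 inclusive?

1

gcd(30, 13) = 1.
By Bézout, 30*(-3) + 13*(7) = 1.
Particular solution: (2, 2).
General solution: p = 2 + 13t, q = 2 - 30t for integer t.
61 ≤ 2 + 13t ≤ 69 gives t ∈ [5, 5], which is 1 value.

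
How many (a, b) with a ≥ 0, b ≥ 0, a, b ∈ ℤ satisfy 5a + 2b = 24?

3

gcd(5, 2):
  5 = 2×2 + 1
  2 = 2×1
so gcd(5, 2) = 1.
Back-substitute for Bézout coefficients:
  1 = 5 - 2×2
  ... = 5×(1) + 2×(-2)
Scale by 24: one solution is (24, -48). Reduce a mod 2: (0, 12).
General: a = 0 + 2t, b = 12 - 5t.
a ≥ 0 ⇒ t ≥ 0; b ≥ 0 ⇒ t ≤ 2. So t ∈ [0, 2]: 3 solutions.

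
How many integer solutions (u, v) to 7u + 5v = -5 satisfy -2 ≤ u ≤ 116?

24

gcd(7, 5) = 1  (7 = 1*5 + 2, 5 = 2*2 + 1, 2 = 2*1).
Back-substituting, 7*(-2) + 5*(3) = 1.
Scale by -5: particular solution (10, -15); reduce u mod 5: (0, -1).
General solution: u = 0 + 5t, v = -1 - 7t for integer t.
-2 ≤ 0 + 5t ≤ 116 gives t ∈ [0, 23], which is 24 values.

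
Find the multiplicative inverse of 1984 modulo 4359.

301

gcd(4359, 1984) = 1.
By Bézout, 1984·(301) + 4359·(-137) = 1.
So 1984·301 ≡ 1 (mod 4359), and 301 mod 4359 = 301.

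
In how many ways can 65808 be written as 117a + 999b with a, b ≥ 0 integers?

5

gcd(999, 117):
  999 = 8·117 + 63
  117 = 1·63 + 54
  63 = 1·54 + 9
  54 = 6·9
so gcd(999, 117) = 9.
Back-substitute for Bézout coefficients:
  9 = 63 - 1·54
  ... = 117·(-17) + 999·(2)
Scale by 7312: one solution is (-124304, 14624). Reduce a mod 111: (16, 64).
General: a = 16 + 111t, b = 64 - 13t.
a ≥ 0 ⇒ t ≥ 0; b ≥ 0 ⇒ t ≤ 4. So t ∈ [0, 4]: 5 solutions.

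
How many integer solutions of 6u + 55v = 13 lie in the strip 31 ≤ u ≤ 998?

gcd(55, 6):
  55 = 9×6 + 1
  6 = 6×1
so gcd(55, 6) = 1.
Back-substitute for Bézout coefficients:
  1 = 55 - 9×6
  ... = 6×(-9) + 55×(1)
Scale by 13: particular solution (-117, 13); reduce u mod 55: (48, -5).
General solution: u = 48 + 55t, v = -5 - 6t for integer t.
31 ≤ 48 + 55t ≤ 998 gives t ∈ [0, 17], which is 18 values.

18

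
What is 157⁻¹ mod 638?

191

gcd(638, 157) = 1  (638 = 4*157 + 10, 157 = 15*10 + 7, 10 = 1*7 + 3, 7 = 2*3 + 1, 3 = 3*1).
Back-substituting, 157*(191) + 638*(-47) = 1.
So 157*191 ≡ 1 (mod 638), and 191 mod 638 = 191.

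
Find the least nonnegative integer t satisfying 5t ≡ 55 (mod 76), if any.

11

gcd(76, 5) = 1  (76 = 15×5 + 1, 5 = 5×1).
1 divides 55, so solutions exist.
Back-substituting, 5×(-15) + 76×(1) = 1.
So 5×(-15) ≡ 1 (mod 76); multiply by 55: t ≡ -825 (mod 76).
Smallest nonnegative: t = -825 mod 76 = 11.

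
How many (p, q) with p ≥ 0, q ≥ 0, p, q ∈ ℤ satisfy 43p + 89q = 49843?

gcd(89, 43) = 1  (89 = 2×43 + 3, 43 = 14×3 + 1, 3 = 3×1).
Back-substituting, 43×(29) + 89×(-14) = 1.
Scale by 49843: one solution is (1445447, -697802). Reduce p mod 89: (87, 518).
General: p = 87 + 89t, q = 518 - 43t.
p ≥ 0 ⇒ t ≥ 0; q ≥ 0 ⇒ t ≤ 12. So t ∈ [0, 12]: 13 solutions.

13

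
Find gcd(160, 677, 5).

1

gcd(677, 160):
  677 = 4*160 + 37
  160 = 4*37 + 12
  37 = 3*12 + 1
  12 = 12*1
so gcd(677, 160) = 1.
gcd(1, 5) = 1.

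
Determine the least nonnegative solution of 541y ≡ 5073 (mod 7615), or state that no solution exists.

gcd(7615, 541) = 1.
1 divides 5073, so solutions exist.
By Bézout, 541×(-929) + 7615×(66) = 1.
So 541×(-929) ≡ 1 (mod 7615); multiply by 5073: y ≡ -4712817 (mod 7615).
Smallest nonnegative: y = -4712817 mod 7615 = 868.

868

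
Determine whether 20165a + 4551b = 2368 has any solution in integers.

yes

gcd(20165, 4551):
  20165 = 4×4551 + 1961
  4551 = 2×1961 + 629
  1961 = 3×629 + 74
  629 = 8×74 + 37
  74 = 2×37
so gcd(20165, 4551) = 37.
37 divides 2368, so integer solutions exist.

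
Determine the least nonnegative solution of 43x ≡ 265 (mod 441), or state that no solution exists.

gcd(441, 43) = 1.
1 divides 265, so solutions exist.
By Bézout, 43*(-41) + 441*(4) = 1.
So 43*(-41) ≡ 1 (mod 441); multiply by 265: x ≡ -10865 (mod 441).
Smallest nonnegative: x = -10865 mod 441 = 160.

160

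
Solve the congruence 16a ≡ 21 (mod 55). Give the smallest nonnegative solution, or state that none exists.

gcd(55, 16) = 1.
1 divides 21, so solutions exist.
By Bézout, 16×(-24) + 55×(7) = 1.
So 16×(-24) ≡ 1 (mod 55); multiply by 21: a ≡ -504 (mod 55).
Smallest nonnegative: a = -504 mod 55 = 46.

46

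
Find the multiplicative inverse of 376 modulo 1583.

gcd(1583, 376) = 1.
By Bézout, 376*(-501) + 1583*(119) = 1.
So 376*-501 ≡ 1 (mod 1583), and -501 mod 1583 = 1082.

1082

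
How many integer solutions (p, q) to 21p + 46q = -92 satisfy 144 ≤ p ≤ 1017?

gcd(46, 21) = 1  (46 = 2*21 + 4, 21 = 5*4 + 1, 4 = 4*1).
Back-substituting, 21*(11) + 46*(-5) = 1.
Scale by -92: particular solution (-1012, 460); reduce p mod 46: (0, -2).
General solution: p = 0 + 46t, q = -2 - 21t for integer t.
144 ≤ 0 + 46t ≤ 1017 gives t ∈ [4, 22], which is 19 values.

19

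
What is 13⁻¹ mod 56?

gcd(56, 13) = 1  (56 = 4·13 + 4, 13 = 3·4 + 1, 4 = 4·1).
Back-substituting, 13·(13) + 56·(-3) = 1.
So 13·13 ≡ 1 (mod 56), and 13 mod 56 = 13.

13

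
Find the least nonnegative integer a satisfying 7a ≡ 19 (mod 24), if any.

13

gcd(24, 7) = 1.
1 divides 19, so solutions exist.
By Bézout, 7*(7) + 24*(-2) = 1.
So 7*(7) ≡ 1 (mod 24); multiply by 19: a ≡ 133 (mod 24).
Smallest nonnegative: a = 133 mod 24 = 13.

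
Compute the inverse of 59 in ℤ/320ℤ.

gcd(320, 59) = 1.
By Bézout, 59·(-141) + 320·(26) = 1.
So 59·-141 ≡ 1 (mod 320), and -141 mod 320 = 179.

179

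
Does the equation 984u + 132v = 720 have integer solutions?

gcd(984, 132) = 12.
12 divides 720, so integer solutions exist.

yes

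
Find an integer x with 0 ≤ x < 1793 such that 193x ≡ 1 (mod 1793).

288

gcd(1793, 193) = 1.
By Bézout, 193×(288) + 1793×(-31) = 1.
So 193×288 ≡ 1 (mod 1793), and 288 mod 1793 = 288.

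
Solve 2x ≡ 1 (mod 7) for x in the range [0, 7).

4

gcd(7, 2) = 1.
By Bézout, 2×(-3) + 7×(1) = 1.
So 2×-3 ≡ 1 (mod 7), and -3 mod 7 = 4.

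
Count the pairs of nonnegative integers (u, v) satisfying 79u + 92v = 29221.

gcd(92, 79) = 1.
By Bézout, 79×(7) + 92×(-6) = 1.
One solution: (31, 291).
General: u = 31 + 92t, v = 291 - 79t.
u ≥ 0 ⇒ t ≥ 0; v ≥ 0 ⇒ t ≤ 3. So t ∈ [0, 3]: 4 solutions.

4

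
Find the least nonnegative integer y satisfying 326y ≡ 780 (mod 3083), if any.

2291

gcd(3083, 326) = 1.
1 divides 780, so solutions exist.
By Bézout, 326×(331) + 3083×(-35) = 1.
So 326×(331) ≡ 1 (mod 3083); multiply by 780: y ≡ 258180 (mod 3083).
Smallest nonnegative: y = 258180 mod 3083 = 2291.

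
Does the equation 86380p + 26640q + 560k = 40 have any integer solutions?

yes

gcd(86380, 26640) = 20  (86380 = 3·26640 + 6460, 26640 = 4·6460 + 800, 6460 = 8·800 + 60, 800 = 13·60 + 20, 60 = 3·20).
gcd(20, 560) = 20.
20 divides 40, so integer solutions exist.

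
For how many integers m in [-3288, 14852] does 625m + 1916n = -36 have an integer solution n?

10

gcd(1916, 625) = 1  (1916 = 3·625 + 41, 625 = 15·41 + 10, 41 = 4·10 + 1, 10 = 10·1).
Back-substituting, 625·(-187) + 1916·(61) = 1.
Scale by -36: particular solution (6732, -2196); reduce m mod 1916: (984, -321).
General solution: m = 984 + 1916t, n = -321 - 625t for integer t.
-3288 ≤ 984 + 1916t ≤ 14852 gives t ∈ [-2, 7], which is 10 values.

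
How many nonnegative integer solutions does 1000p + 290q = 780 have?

gcd(1000, 290):
  1000 = 3×290 + 130
  290 = 2×130 + 30
  130 = 4×30 + 10
  30 = 3×10
so gcd(1000, 290) = 10.
Back-substitute for Bézout coefficients:
  10 = 130 - 4×30
  ... = 1000×(9) + 290×(-31)
Scale by 78: one solution is (702, -2418). Reduce p mod 29: (6, -18).
General: p = 6 + 29t, q = -18 - 100t.
p ≥ 0 ⇒ t ≥ 0; q ≥ 0 ⇒ t ≤ -1. So t ∈ [0, -1]: 0 solutions.

0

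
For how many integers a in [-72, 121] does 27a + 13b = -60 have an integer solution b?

gcd(27, 13):
  27 = 2*13 + 1
  13 = 13*1
so gcd(27, 13) = 1.
Back-substitute for Bézout coefficients:
  1 = 27 - 2*13
  ... = 27*(1) + 13*(-2)
Scale by -60: particular solution (-60, 120); reduce a mod 13: (5, -15).
General solution: a = 5 + 13t, b = -15 - 27t for integer t.
-72 ≤ 5 + 13t ≤ 121 gives t ∈ [-5, 8], which is 14 values.

14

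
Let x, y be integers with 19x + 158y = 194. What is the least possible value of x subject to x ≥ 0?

110

gcd(158, 19) = 1  (158 = 8×19 + 6, 19 = 3×6 + 1, 6 = 6×1).
1 divides 194, so solutions exist.
Back-substituting, 19×(25) + 158×(-3) = 1.
Scale by 194/1 = 194: (x₀, y₀) = (4850, -582).
General solution: x = 4850 + 158t, y = -582 - 19t for integer t.
x ≥ 0: smallest is 4850 mod 158 = 110 (at t = -30), with y = -12.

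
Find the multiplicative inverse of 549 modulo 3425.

gcd(3425, 549) = 1.
By Bézout, 549×(549) + 3425×(-88) = 1.
So 549×549 ≡ 1 (mod 3425), and 549 mod 3425 = 549.

549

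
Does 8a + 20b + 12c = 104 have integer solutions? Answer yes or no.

yes

gcd(20, 8):
  20 = 2·8 + 4
  8 = 2·4
so gcd(20, 8) = 4.
gcd(4, 12) = 4.
4 divides 104, so integer solutions exist.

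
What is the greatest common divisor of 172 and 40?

4

gcd(172, 40):
  172 = 4×40 + 12
  40 = 3×12 + 4
  12 = 3×4
so gcd(172, 40) = 4.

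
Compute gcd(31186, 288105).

gcd(288105, 31186) = 1  (288105 = 9×31186 + 7431, 31186 = 4×7431 + 1462, 7431 = 5×1462 + 121, 1462 = 12×121 + 10, 121 = 12×10 + 1, 10 = 10×1).

1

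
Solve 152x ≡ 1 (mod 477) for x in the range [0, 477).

gcd(477, 152):
  477 = 3·152 + 21
  152 = 7·21 + 5
  21 = 4·5 + 1
  5 = 5·1
so gcd(477, 152) = 1.
Back-substitute for Bézout coefficients:
  1 = 21 - 4·5
  ... = 152·(-91) + 477·(29)
So 152·-91 ≡ 1 (mod 477), and -91 mod 477 = 386.

386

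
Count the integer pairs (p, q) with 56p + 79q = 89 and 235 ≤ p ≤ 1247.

gcd(79, 56) = 1  (79 = 1*56 + 23, 56 = 2*23 + 10, 23 = 2*10 + 3, 10 = 3*3 + 1, 3 = 3*1).
Back-substituting, 56*(24) + 79*(-17) = 1.
Scale by 89: particular solution (2136, -1513); reduce p mod 79: (3, -1).
General solution: p = 3 + 79t, q = -1 - 56t for integer t.
235 ≤ 3 + 79t ≤ 1247 gives t ∈ [3, 15], which is 13 values.

13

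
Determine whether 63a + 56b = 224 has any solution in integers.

yes

gcd(63, 56) = 7  (63 = 1*56 + 7, 56 = 8*7).
7 divides 224, so integer solutions exist.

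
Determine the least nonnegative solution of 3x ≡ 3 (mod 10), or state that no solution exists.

gcd(10, 3) = 1.
1 divides 3, so solutions exist.
By Bézout, 3*(-3) + 10*(1) = 1.
So 3*(-3) ≡ 1 (mod 10); multiply by 3: x ≡ -9 (mod 10).
Smallest nonnegative: x = -9 mod 10 = 1.

1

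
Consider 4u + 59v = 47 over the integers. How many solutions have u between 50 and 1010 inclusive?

gcd(59, 4):
  59 = 14*4 + 3
  4 = 1*3 + 1
  3 = 3*1
so gcd(59, 4) = 1.
Back-substitute for Bézout coefficients:
  1 = 4 - 1*3
  ... = 4*(15) + 59*(-1)
Scale by 47: particular solution (705, -47); reduce u mod 59: (56, -3).
General solution: u = 56 + 59t, v = -3 - 4t for integer t.
50 ≤ 56 + 59t ≤ 1010 gives t ∈ [0, 16], which is 17 values.

17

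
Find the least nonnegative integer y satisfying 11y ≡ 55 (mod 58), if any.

gcd(58, 11):
  58 = 5*11 + 3
  11 = 3*3 + 2
  3 = 1*2 + 1
  2 = 2*1
so gcd(58, 11) = 1.
1 divides 55, so solutions exist.
Back-substitute for Bézout coefficients:
  1 = 3 - 1*2
  ... = 11*(-21) + 58*(4)
So 11*(-21) ≡ 1 (mod 58); multiply by 55: y ≡ -1155 (mod 58).
Smallest nonnegative: y = -1155 mod 58 = 5.

5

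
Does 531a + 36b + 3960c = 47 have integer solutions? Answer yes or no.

gcd(531, 36) = 9  (531 = 14·36 + 27, 36 = 1·27 + 9, 27 = 3·9).
gcd(9, 3960) = 9.
9 does not divide 47 (remainder 2), so no integer solutions.

no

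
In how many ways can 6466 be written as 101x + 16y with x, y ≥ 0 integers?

4

gcd(101, 16) = 1  (101 = 6×16 + 5, 16 = 3×5 + 1, 5 = 5×1).
Back-substituting, 101×(-3) + 16×(19) = 1.
Scale by 6466: one solution is (-19398, 122854). Reduce x mod 16: (10, 341).
General: x = 10 + 16t, y = 341 - 101t.
x ≥ 0 ⇒ t ≥ 0; y ≥ 0 ⇒ t ≤ 3. So t ∈ [0, 3]: 4 solutions.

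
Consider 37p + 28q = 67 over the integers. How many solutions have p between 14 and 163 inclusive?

gcd(37, 28):
  37 = 1*28 + 9
  28 = 3*9 + 1
  9 = 9*1
so gcd(37, 28) = 1.
Back-substitute for Bézout coefficients:
  1 = 28 - 3*9
  ... = 37*(-3) + 28*(4)
Scale by 67: particular solution (-201, 268); reduce p mod 28: (23, -28).
General solution: p = 23 + 28t, q = -28 - 37t for integer t.
14 ≤ 23 + 28t ≤ 163 gives t ∈ [0, 5], which is 6 values.

6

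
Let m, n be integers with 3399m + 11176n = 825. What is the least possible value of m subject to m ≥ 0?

671

gcd(11176, 3399) = 11.
11 divides 825, so solutions exist.
By Bézout, 3399·(-411) + 11176·(125) = 11.
Scale by 825/11 = 75: (m₀, n₀) = (-30825, 9375).
General solution: m = -30825 + 1016t, n = 9375 - 309t for integer t.
m ≥ 0: smallest is -30825 mod 1016 = 671 (at t = 31), with n = -204.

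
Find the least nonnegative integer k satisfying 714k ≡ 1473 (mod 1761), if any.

gcd(1761, 714) = 3.
3 divides 1473, so solutions exist.
By Bézout, 714*(37) + 1761*(-15) = 3.
So 714*(37) ≡ 3 (mod 1761); multiply by 491: k ≡ 18167 (mod 587).
Smallest nonnegative: k = 18167 mod 587 = 557.

557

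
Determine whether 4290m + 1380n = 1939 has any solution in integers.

no

gcd(4290, 1380) = 30  (4290 = 3·1380 + 150, 1380 = 9·150 + 30, 150 = 5·30).
30 does not divide 1939 (remainder 19), so no integer solutions.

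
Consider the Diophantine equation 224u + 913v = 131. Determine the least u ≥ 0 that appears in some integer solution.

gcd(913, 224) = 1.
1 divides 131, so solutions exist.
By Bézout, 224·(322) + 913·(-79) = 1.
Scale by 131/1 = 131: (u₀, v₀) = (42182, -10349).
General solution: u = 42182 + 913t, v = -10349 - 224t for integer t.
u ≥ 0: smallest is 42182 mod 913 = 184 (at t = -46), with v = -45.

184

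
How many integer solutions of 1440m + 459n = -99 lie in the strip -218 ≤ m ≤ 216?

gcd(1440, 459) = 9  (1440 = 3·459 + 63, 459 = 7·63 + 18, 63 = 3·18 + 9, 18 = 2·9).
Back-substituting, 1440·(22) + 459·(-69) = 9.
Scale by -11: particular solution (-242, 759); reduce m mod 51: (13, -41).
General solution: m = 13 + 51t, n = -41 - 160t for integer t.
-218 ≤ 13 + 51t ≤ 216 gives t ∈ [-4, 3], which is 8 values.

8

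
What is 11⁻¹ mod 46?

gcd(46, 11) = 1.
By Bézout, 11*(21) + 46*(-5) = 1.
So 11*21 ≡ 1 (mod 46), and 21 mod 46 = 21.

21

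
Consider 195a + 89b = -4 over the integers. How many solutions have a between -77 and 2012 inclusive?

23

gcd(195, 89) = 1  (195 = 2·89 + 17, 89 = 5·17 + 4, 17 = 4·4 + 1, 4 = 4·1).
Back-substituting, 195·(21) + 89·(-46) = 1.
Scale by -4: particular solution (-84, 184); reduce a mod 89: (5, -11).
General solution: a = 5 + 89t, b = -11 - 195t for integer t.
-77 ≤ 5 + 89t ≤ 2012 gives t ∈ [0, 22], which is 23 values.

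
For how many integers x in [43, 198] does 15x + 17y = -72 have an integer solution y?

gcd(17, 15) = 1  (17 = 1×15 + 2, 15 = 7×2 + 1, 2 = 2×1).
Back-substituting, 15×(8) + 17×(-7) = 1.
Scale by -72: particular solution (-576, 504); reduce x mod 17: (2, -6).
General solution: x = 2 + 17t, y = -6 - 15t for integer t.
43 ≤ 2 + 17t ≤ 198 gives t ∈ [3, 11], which is 9 values.

9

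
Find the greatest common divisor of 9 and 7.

gcd(9, 7) = 1  (9 = 1×7 + 2, 7 = 3×2 + 1, 2 = 2×1).

1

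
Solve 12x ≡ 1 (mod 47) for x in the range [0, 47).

gcd(47, 12) = 1.
By Bézout, 12*(4) + 47*(-1) = 1.
So 12*4 ≡ 1 (mod 47), and 4 mod 47 = 4.

4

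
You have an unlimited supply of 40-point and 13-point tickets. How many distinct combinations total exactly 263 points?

1

Need nonnegative integers with 40j + 13k = 263.
gcd(40, 13) = 1, and 40·(1) + 13·(-3) = 1.
So (j₀, k₀) = (263, -789); general j = 263 + 13t, k = -789 - 40t.
j ≥ 0 ⇒ t ≥ -20; k ≥ 0 ⇒ t ≤ -20. That's 1 value of t.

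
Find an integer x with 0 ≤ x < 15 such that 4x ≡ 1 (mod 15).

gcd(15, 4) = 1  (15 = 3·4 + 3, 4 = 1·3 + 1, 3 = 3·1).
Back-substituting, 4·(4) + 15·(-1) = 1.
So 4·4 ≡ 1 (mod 15), and 4 mod 15 = 4.

4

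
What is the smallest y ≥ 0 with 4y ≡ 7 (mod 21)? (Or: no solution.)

gcd(21, 4):
  21 = 5*4 + 1
  4 = 4*1
so gcd(21, 4) = 1.
1 divides 7, so solutions exist.
Back-substitute for Bézout coefficients:
  1 = 21 - 5*4
  ... = 4*(-5) + 21*(1)
So 4*(-5) ≡ 1 (mod 21); multiply by 7: y ≡ -35 (mod 21).
Smallest nonnegative: y = -35 mod 21 = 7.

7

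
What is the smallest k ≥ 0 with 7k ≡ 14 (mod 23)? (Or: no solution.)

gcd(23, 7) = 1.
1 divides 14, so solutions exist.
By Bézout, 7·(10) + 23·(-3) = 1.
So 7·(10) ≡ 1 (mod 23); multiply by 14: k ≡ 140 (mod 23).
Smallest nonnegative: k = 140 mod 23 = 2.

2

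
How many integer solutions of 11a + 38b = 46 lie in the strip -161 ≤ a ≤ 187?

gcd(38, 11):
  38 = 3×11 + 5
  11 = 2×5 + 1
  5 = 5×1
so gcd(38, 11) = 1.
Back-substitute for Bézout coefficients:
  1 = 11 - 2×5
  ... = 11×(7) + 38×(-2)
Scale by 46: particular solution (322, -92); reduce a mod 38: (18, -4).
General solution: a = 18 + 38t, b = -4 - 11t for integer t.
-161 ≤ 18 + 38t ≤ 187 gives t ∈ [-4, 4], which is 9 values.

9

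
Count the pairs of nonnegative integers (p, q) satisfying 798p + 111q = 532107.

18

gcd(798, 111) = 3.
By Bézout, 798×(16) + 111×(-115) = 3.
One solution: (4, 4765).
General: p = 4 + 37t, q = 4765 - 266t.
p ≥ 0 ⇒ t ≥ 0; q ≥ 0 ⇒ t ≤ 17. So t ∈ [0, 17]: 18 solutions.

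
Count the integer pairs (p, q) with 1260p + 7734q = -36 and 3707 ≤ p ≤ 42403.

gcd(7734, 1260) = 6  (7734 = 6*1260 + 174, 1260 = 7*174 + 42, 174 = 4*42 + 6, 42 = 7*6).
Back-substituting, 1260*(-178) + 7734*(29) = 6.
Scale by -6: particular solution (1068, -174); reduce p mod 1289: (1068, -174).
General solution: p = 1068 + 1289t, q = -174 - 210t for integer t.
3707 ≤ 1068 + 1289t ≤ 42403 gives t ∈ [3, 32], which is 30 values.

30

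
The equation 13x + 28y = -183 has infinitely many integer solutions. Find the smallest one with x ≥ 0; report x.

1

gcd(28, 13):
  28 = 2×13 + 2
  13 = 6×2 + 1
  2 = 2×1
so gcd(28, 13) = 1.
1 divides -183, so solutions exist.
Back-substitute for Bézout coefficients:
  1 = 13 - 6×2
  ... = 13×(13) + 28×(-6)
Scale by -183/1 = -183: (x₀, y₀) = (-2379, 1098).
General solution: x = -2379 + 28t, y = 1098 - 13t for integer t.
x ≥ 0: smallest is -2379 mod 28 = 1 (at t = 85), with y = -7.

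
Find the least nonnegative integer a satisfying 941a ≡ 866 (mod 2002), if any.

gcd(2002, 941) = 1.
1 divides 866, so solutions exist.
By Bézout, 941·(-317) + 2002·(149) = 1.
So 941·(-317) ≡ 1 (mod 2002); multiply by 866: a ≡ -274522 (mod 2002).
Smallest nonnegative: a = -274522 mod 2002 = 1754.

1754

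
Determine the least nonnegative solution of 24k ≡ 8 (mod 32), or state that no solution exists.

gcd(32, 24):
  32 = 1×24 + 8
  24 = 3×8
so gcd(32, 24) = 8.
8 divides 8, so solutions exist.
Back-substitute for Bézout coefficients:
  8 = 32 - 1×24
  ... = 24×(-1) + 32×(1)
So 24×(-1) ≡ 8 (mod 32); multiply by 1: k ≡ -1 (mod 4).
Smallest nonnegative: k = -1 mod 4 = 3.

3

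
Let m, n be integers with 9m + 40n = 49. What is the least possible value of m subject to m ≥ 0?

1

gcd(40, 9):
  40 = 4*9 + 4
  9 = 2*4 + 1
  4 = 4*1
so gcd(40, 9) = 1.
1 divides 49, so solutions exist.
Back-substitute for Bézout coefficients:
  1 = 9 - 2*4
  ... = 9*(9) + 40*(-2)
Scale by 49/1 = 49: (m₀, n₀) = (441, -98).
General solution: m = 441 + 40t, n = -98 - 9t for integer t.
m ≥ 0: smallest is 441 mod 40 = 1 (at t = -11), with n = 1.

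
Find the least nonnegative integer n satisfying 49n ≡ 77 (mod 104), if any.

gcd(104, 49):
  104 = 2×49 + 6
  49 = 8×6 + 1
  6 = 6×1
so gcd(104, 49) = 1.
1 divides 77, so solutions exist.
Back-substitute for Bézout coefficients:
  1 = 49 - 8×6
  ... = 49×(17) + 104×(-8)
So 49×(17) ≡ 1 (mod 104); multiply by 77: n ≡ 1309 (mod 104).
Smallest nonnegative: n = 1309 mod 104 = 61.

61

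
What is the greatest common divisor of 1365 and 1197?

21

gcd(1365, 1197):
  1365 = 1*1197 + 168
  1197 = 7*168 + 21
  168 = 8*21
so gcd(1365, 1197) = 21.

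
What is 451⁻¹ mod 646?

gcd(646, 451) = 1  (646 = 1×451 + 195, 451 = 2×195 + 61, 195 = 3×61 + 12, 61 = 5×12 + 1, 12 = 12×1).
Back-substituting, 451×(53) + 646×(-37) = 1.
So 451×53 ≡ 1 (mod 646), and 53 mod 646 = 53.

53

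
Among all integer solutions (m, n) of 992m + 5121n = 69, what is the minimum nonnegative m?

1461

gcd(5121, 992) = 1.
1 divides 69, so solutions exist.
By Bézout, 992·(986) + 5121·(-191) = 1.
Scale by 69/1 = 69: (m₀, n₀) = (68034, -13179).
General solution: m = 68034 + 5121t, n = -13179 - 992t for integer t.
m ≥ 0: smallest is 68034 mod 5121 = 1461 (at t = -13), with n = -283.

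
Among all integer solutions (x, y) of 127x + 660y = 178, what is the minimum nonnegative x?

gcd(660, 127) = 1.
1 divides 178, so solutions exist.
By Bézout, 127×(-317) + 660×(61) = 1.
Scale by 178/1 = 178: (x₀, y₀) = (-56426, 10858).
General solution: x = -56426 + 660t, y = 10858 - 127t for integer t.
x ≥ 0: smallest is -56426 mod 660 = 334 (at t = 86), with y = -64.

334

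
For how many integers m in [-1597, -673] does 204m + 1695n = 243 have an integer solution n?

gcd(1695, 204) = 3  (1695 = 8×204 + 63, 204 = 3×63 + 15, 63 = 4×15 + 3, 15 = 5×3).
Back-substituting, 204×(-108) + 1695×(13) = 3.
Scale by 81: particular solution (-8748, 1053); reduce m mod 565: (292, -35).
General solution: m = 292 + 565t, n = -35 - 68t for integer t.
-1597 ≤ 292 + 565t ≤ -673 gives t ∈ [-3, -2], which is 2 values.

2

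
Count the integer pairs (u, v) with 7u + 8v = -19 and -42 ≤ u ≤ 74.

14

gcd(8, 7):
  8 = 1×7 + 1
  7 = 7×1
so gcd(8, 7) = 1.
Back-substitute for Bézout coefficients:
  1 = 8 - 1×7
  ... = 7×(-1) + 8×(1)
Scale by -19: particular solution (19, -19); reduce u mod 8: (3, -5).
General solution: u = 3 + 8t, v = -5 - 7t for integer t.
-42 ≤ 3 + 8t ≤ 74 gives t ∈ [-5, 8], which is 14 values.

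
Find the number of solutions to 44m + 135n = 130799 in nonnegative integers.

22

gcd(135, 44):
  135 = 3*44 + 3
  44 = 14*3 + 2
  3 = 1*2 + 1
  2 = 2*1
so gcd(135, 44) = 1.
Back-substitute for Bézout coefficients:
  1 = 3 - 1*2
  ... = 44*(-46) + 135*(15)
Scale by 130799: one solution is (-6016754, 1961985). Reduce m mod 135: (61, 949).
General: m = 61 + 135t, n = 949 - 44t.
m ≥ 0 ⇒ t ≥ 0; n ≥ 0 ⇒ t ≤ 21. So t ∈ [0, 21]: 22 solutions.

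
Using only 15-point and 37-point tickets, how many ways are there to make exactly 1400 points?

Need nonnegative integers with 15j + 37k = 1400.
gcd(15, 37) = 1, and 15·(5) + 37·(-2) = 1.
So (j₀, k₀) = (7000, -2800); general j = 7000 + 37t, k = -2800 - 15t.
j ≥ 0 ⇒ t ≥ -189; k ≥ 0 ⇒ t ≤ -187. That's 3 values of t.

3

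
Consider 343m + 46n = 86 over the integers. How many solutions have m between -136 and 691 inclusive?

gcd(343, 46):
  343 = 7×46 + 21
  46 = 2×21 + 4
  21 = 5×4 + 1
  4 = 4×1
so gcd(343, 46) = 1.
Back-substitute for Bézout coefficients:
  1 = 21 - 5×4
  ... = 343×(11) + 46×(-82)
Scale by 86: particular solution (946, -7052); reduce m mod 46: (26, -192).
General solution: m = 26 + 46t, n = -192 - 343t for integer t.
-136 ≤ 26 + 46t ≤ 691 gives t ∈ [-3, 14], which is 18 values.

18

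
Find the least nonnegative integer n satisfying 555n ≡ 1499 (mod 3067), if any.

489

gcd(3067, 555) = 1.
1 divides 1499, so solutions exist.
By Bézout, 555*(-1481) + 3067*(268) = 1.
So 555*(-1481) ≡ 1 (mod 3067); multiply by 1499: n ≡ -2220019 (mod 3067).
Smallest nonnegative: n = -2220019 mod 3067 = 489.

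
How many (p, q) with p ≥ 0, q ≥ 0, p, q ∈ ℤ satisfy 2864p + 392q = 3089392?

22

gcd(2864, 392):
  2864 = 7·392 + 120
  392 = 3·120 + 32
  120 = 3·32 + 24
  32 = 1·24 + 8
  24 = 3·8
so gcd(2864, 392) = 8.
Back-substitute for Bézout coefficients:
  8 = 32 - 1·24
  ... = 2864·(-13) + 392·(95)
Scale by 386174: one solution is (-5020262, 36686530). Reduce p mod 49: (33, 7640).
General: p = 33 + 49t, q = 7640 - 358t.
p ≥ 0 ⇒ t ≥ 0; q ≥ 0 ⇒ t ≤ 21. So t ∈ [0, 21]: 22 solutions.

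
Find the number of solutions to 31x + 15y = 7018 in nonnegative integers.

15

gcd(31, 15) = 1.
By Bézout, 31×(1) + 15×(-2) = 1.
One solution: (13, 441).
General: x = 13 + 15t, y = 441 - 31t.
x ≥ 0 ⇒ t ≥ 0; y ≥ 0 ⇒ t ≤ 14. So t ∈ [0, 14]: 15 solutions.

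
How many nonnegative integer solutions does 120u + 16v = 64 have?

1

gcd(120, 16) = 8.
By Bézout, 120·(1) + 16·(-7) = 8.
One solution: (0, 4).
General: u = 0 + 2t, v = 4 - 15t.
u ≥ 0 ⇒ t ≥ 0; v ≥ 0 ⇒ t ≤ 0. So t ∈ [0, 0]: 1 solution.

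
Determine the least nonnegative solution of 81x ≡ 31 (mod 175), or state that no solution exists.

gcd(175, 81) = 1  (175 = 2×81 + 13, 81 = 6×13 + 3, 13 = 4×3 + 1, 3 = 3×1).
1 divides 31, so solutions exist.
Back-substituting, 81×(-54) + 175×(25) = 1.
So 81×(-54) ≡ 1 (mod 175); multiply by 31: x ≡ -1674 (mod 175).
Smallest nonnegative: x = -1674 mod 175 = 76.

76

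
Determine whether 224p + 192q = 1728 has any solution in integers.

gcd(224, 192):
  224 = 1×192 + 32
  192 = 6×32
so gcd(224, 192) = 32.
32 divides 1728, so integer solutions exist.

yes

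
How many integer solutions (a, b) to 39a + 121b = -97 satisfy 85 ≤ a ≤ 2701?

22

gcd(121, 39) = 1  (121 = 3*39 + 4, 39 = 9*4 + 3, 4 = 1*3 + 1, 3 = 3*1).
Back-substituting, 39*(-31) + 121*(10) = 1.
Scale by -97: particular solution (3007, -970); reduce a mod 121: (103, -34).
General solution: a = 103 + 121t, b = -34 - 39t for integer t.
85 ≤ 103 + 121t ≤ 2701 gives t ∈ [0, 21], which is 22 values.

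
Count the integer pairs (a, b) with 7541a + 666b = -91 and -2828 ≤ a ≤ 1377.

6

gcd(7541, 666) = 1.
By Bézout, 7541·(-127) + 666·(1438) = 1.
Particular solution: (235, -2661).
General solution: a = 235 + 666t, b = -2661 - 7541t for integer t.
-2828 ≤ 235 + 666t ≤ 1377 gives t ∈ [-4, 1], which is 6 values.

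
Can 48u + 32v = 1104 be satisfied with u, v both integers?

yes

gcd(48, 32) = 16.
16 divides 1104, so integer solutions exist.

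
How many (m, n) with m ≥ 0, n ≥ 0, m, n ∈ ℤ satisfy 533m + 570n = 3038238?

gcd(570, 533) = 1  (570 = 1×533 + 37, 533 = 14×37 + 15, 37 = 2×15 + 7, 15 = 2×7 + 1, 7 = 7×1).
Back-substituting, 533×(77) + 570×(-72) = 1.
Scale by 3038238: one solution is (233944326, -218753136). Reduce m mod 570: (366, 4988).
General: m = 366 + 570t, n = 4988 - 533t.
m ≥ 0 ⇒ t ≥ 0; n ≥ 0 ⇒ t ≤ 9. So t ∈ [0, 9]: 10 solutions.

10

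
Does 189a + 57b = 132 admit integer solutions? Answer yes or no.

gcd(189, 57) = 3  (189 = 3*57 + 18, 57 = 3*18 + 3, 18 = 6*3).
3 divides 132, so integer solutions exist.

yes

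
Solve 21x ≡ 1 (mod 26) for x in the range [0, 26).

5

gcd(26, 21) = 1.
By Bézout, 21·(5) + 26·(-4) = 1.
So 21·5 ≡ 1 (mod 26), and 5 mod 26 = 5.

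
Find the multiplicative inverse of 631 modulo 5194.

3095

gcd(5194, 631):
  5194 = 8×631 + 146
  631 = 4×146 + 47
  146 = 3×47 + 5
  47 = 9×5 + 2
  5 = 2×2 + 1
  2 = 2×1
so gcd(5194, 631) = 1.
Back-substitute for Bézout coefficients:
  1 = 5 - 2×2
  ... = 631×(-2099) + 5194×(255)
So 631×-2099 ≡ 1 (mod 5194), and -2099 mod 5194 = 3095.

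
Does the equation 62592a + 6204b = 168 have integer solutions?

yes

gcd(62592, 6204):
  62592 = 10×6204 + 552
  6204 = 11×552 + 132
  552 = 4×132 + 24
  132 = 5×24 + 12
  24 = 2×12
so gcd(62592, 6204) = 12.
12 divides 168, so integer solutions exist.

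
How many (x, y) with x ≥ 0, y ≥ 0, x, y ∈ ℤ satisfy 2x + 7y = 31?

gcd(7, 2) = 1  (7 = 3·2 + 1, 2 = 2·1).
Back-substituting, 2·(-3) + 7·(1) = 1.
Scale by 31: one solution is (-93, 31). Reduce x mod 7: (5, 3).
General: x = 5 + 7t, y = 3 - 2t.
x ≥ 0 ⇒ t ≥ 0; y ≥ 0 ⇒ t ≤ 1. So t ∈ [0, 1]: 2 solutions.

2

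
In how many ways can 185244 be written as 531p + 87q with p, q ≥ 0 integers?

12

gcd(531, 87) = 3  (531 = 6·87 + 9, 87 = 9·9 + 6, 9 = 1·6 + 3, 6 = 2·3).
Back-substituting, 531·(10) + 87·(-61) = 3.
Scale by 61748: one solution is (617480, -3766628). Reduce p mod 29: (12, 2056).
General: p = 12 + 29t, q = 2056 - 177t.
p ≥ 0 ⇒ t ≥ 0; q ≥ 0 ⇒ t ≤ 11. So t ∈ [0, 11]: 12 solutions.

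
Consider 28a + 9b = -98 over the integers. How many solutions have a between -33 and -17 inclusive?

2

gcd(28, 9) = 1.
By Bézout, 28×(1) + 9×(-3) = 1.
Particular solution: (1, -14).
General solution: a = 1 + 9t, b = -14 - 28t for integer t.
-33 ≤ 1 + 9t ≤ -17 gives t ∈ [-3, -2], which is 2 values.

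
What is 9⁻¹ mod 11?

gcd(11, 9) = 1  (11 = 1×9 + 2, 9 = 4×2 + 1, 2 = 2×1).
Back-substituting, 9×(5) + 11×(-4) = 1.
So 9×5 ≡ 1 (mod 11), and 5 mod 11 = 5.

5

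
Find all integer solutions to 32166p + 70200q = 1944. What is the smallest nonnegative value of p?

3684

gcd(70200, 32166):
  70200 = 2*32166 + 5868
  32166 = 5*5868 + 2826
  5868 = 2*2826 + 216
  2826 = 13*216 + 18
  216 = 12*18
so gcd(70200, 32166) = 18.
18 divides 1944, so solutions exist.
Back-substitute for Bézout coefficients:
  18 = 2826 - 13*216
  ... = 32166*(323) + 70200*(-148)
Scale by 1944/18 = 108: (p₀, q₀) = (34884, -15984).
General solution: p = 34884 + 3900t, q = -15984 - 1787t for integer t.
p ≥ 0: smallest is 34884 mod 3900 = 3684 (at t = -8), with q = -1688.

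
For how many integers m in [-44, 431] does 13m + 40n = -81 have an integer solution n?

12

gcd(40, 13) = 1.
By Bézout, 13·(-3) + 40·(1) = 1.
Particular solution: (3, -3).
General solution: m = 3 + 40t, n = -3 - 13t for integer t.
-44 ≤ 3 + 40t ≤ 431 gives t ∈ [-1, 10], which is 12 values.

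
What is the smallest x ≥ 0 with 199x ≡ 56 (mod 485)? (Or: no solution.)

244

gcd(485, 199) = 1.
1 divides 56, so solutions exist.
By Bézout, 199×(39) + 485×(-16) = 1.
So 199×(39) ≡ 1 (mod 485); multiply by 56: x ≡ 2184 (mod 485).
Smallest nonnegative: x = 2184 mod 485 = 244.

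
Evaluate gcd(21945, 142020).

gcd(142020, 21945):
  142020 = 6·21945 + 10350
  21945 = 2·10350 + 1245
  10350 = 8·1245 + 390
  1245 = 3·390 + 75
  390 = 5·75 + 15
  75 = 5·15
so gcd(142020, 21945) = 15.

15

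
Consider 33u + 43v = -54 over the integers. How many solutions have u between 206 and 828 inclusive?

14

gcd(43, 33):
  43 = 1×33 + 10
  33 = 3×10 + 3
  10 = 3×3 + 1
  3 = 3×1
so gcd(43, 33) = 1.
Back-substitute for Bézout coefficients:
  1 = 10 - 3×3
  ... = 33×(-13) + 43×(10)
Scale by -54: particular solution (702, -540); reduce u mod 43: (14, -12).
General solution: u = 14 + 43t, v = -12 - 33t for integer t.
206 ≤ 14 + 43t ≤ 828 gives t ∈ [5, 18], which is 14 values.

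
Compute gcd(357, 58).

gcd(357, 58) = 1  (357 = 6*58 + 9, 58 = 6*9 + 4, 9 = 2*4 + 1, 4 = 4*1).

1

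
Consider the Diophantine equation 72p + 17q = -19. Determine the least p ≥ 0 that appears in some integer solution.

8

gcd(72, 17):
  72 = 4·17 + 4
  17 = 4·4 + 1
  4 = 4·1
so gcd(72, 17) = 1.
1 divides -19, so solutions exist.
Back-substitute for Bézout coefficients:
  1 = 17 - 4·4
  ... = 72·(-4) + 17·(17)
Scale by -19/1 = -19: (p₀, q₀) = (76, -323).
General solution: p = 76 + 17t, q = -323 - 72t for integer t.
p ≥ 0: smallest is 76 mod 17 = 8 (at t = -4), with q = -35.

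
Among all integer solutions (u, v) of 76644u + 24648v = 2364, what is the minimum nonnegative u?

293

gcd(76644, 24648):
  76644 = 3*24648 + 2700
  24648 = 9*2700 + 348
  2700 = 7*348 + 264
  348 = 1*264 + 84
  264 = 3*84 + 12
  84 = 7*12
so gcd(76644, 24648) = 12.
12 divides 2364, so solutions exist.
Back-substitute for Bézout coefficients:
  12 = 264 - 3*84
  ... = 76644*(283) + 24648*(-880)
Scale by 2364/12 = 197: (u₀, v₀) = (55751, -173360).
General solution: u = 55751 + 2054t, v = -173360 - 6387t for integer t.
u ≥ 0: smallest is 55751 mod 2054 = 293 (at t = -27), with v = -911.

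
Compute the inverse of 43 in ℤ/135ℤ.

22

gcd(135, 43) = 1  (135 = 3*43 + 6, 43 = 7*6 + 1, 6 = 6*1).
Back-substituting, 43*(22) + 135*(-7) = 1.
So 43*22 ≡ 1 (mod 135), and 22 mod 135 = 22.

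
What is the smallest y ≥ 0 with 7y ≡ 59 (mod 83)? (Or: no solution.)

44

gcd(83, 7) = 1.
1 divides 59, so solutions exist.
By Bézout, 7·(12) + 83·(-1) = 1.
So 7·(12) ≡ 1 (mod 83); multiply by 59: y ≡ 708 (mod 83).
Smallest nonnegative: y = 708 mod 83 = 44.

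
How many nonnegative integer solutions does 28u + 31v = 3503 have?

gcd(31, 28) = 1  (31 = 1·28 + 3, 28 = 9·3 + 1, 3 = 3·1).
Back-substituting, 28·(10) + 31·(-9) = 1.
Scale by 3503: one solution is (35030, -31527). Reduce u mod 31: (0, 113).
General: u = 0 + 31t, v = 113 - 28t.
u ≥ 0 ⇒ t ≥ 0; v ≥ 0 ⇒ t ≤ 4. So t ∈ [0, 4]: 5 solutions.

5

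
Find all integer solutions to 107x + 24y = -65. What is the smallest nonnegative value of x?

5

gcd(107, 24):
  107 = 4*24 + 11
  24 = 2*11 + 2
  11 = 5*2 + 1
  2 = 2*1
so gcd(107, 24) = 1.
1 divides -65, so solutions exist.
Back-substitute for Bézout coefficients:
  1 = 11 - 5*2
  ... = 107*(11) + 24*(-49)
Scale by -65/1 = -65: (x₀, y₀) = (-715, 3185).
General solution: x = -715 + 24t, y = 3185 - 107t for integer t.
x ≥ 0: smallest is -715 mod 24 = 5 (at t = 30), with y = -25.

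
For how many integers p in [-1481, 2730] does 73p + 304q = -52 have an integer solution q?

gcd(304, 73):
  304 = 4*73 + 12
  73 = 6*12 + 1
  12 = 12*1
so gcd(304, 73) = 1.
Back-substitute for Bézout coefficients:
  1 = 73 - 6*12
  ... = 73*(25) + 304*(-6)
Scale by -52: particular solution (-1300, 312); reduce p mod 304: (220, -53).
General solution: p = 220 + 304t, q = -53 - 73t for integer t.
-1481 ≤ 220 + 304t ≤ 2730 gives t ∈ [-5, 8], which is 14 values.

14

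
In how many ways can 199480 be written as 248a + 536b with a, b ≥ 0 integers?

gcd(536, 248):
  536 = 2*248 + 40
  248 = 6*40 + 8
  40 = 5*8
so gcd(536, 248) = 8.
Back-substitute for Bézout coefficients:
  8 = 248 - 6*40
  ... = 248*(13) + 536*(-6)
Scale by 24935: one solution is (324155, -149610). Reduce a mod 67: (9, 368).
General: a = 9 + 67t, b = 368 - 31t.
a ≥ 0 ⇒ t ≥ 0; b ≥ 0 ⇒ t ≤ 11. So t ∈ [0, 11]: 12 solutions.

12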